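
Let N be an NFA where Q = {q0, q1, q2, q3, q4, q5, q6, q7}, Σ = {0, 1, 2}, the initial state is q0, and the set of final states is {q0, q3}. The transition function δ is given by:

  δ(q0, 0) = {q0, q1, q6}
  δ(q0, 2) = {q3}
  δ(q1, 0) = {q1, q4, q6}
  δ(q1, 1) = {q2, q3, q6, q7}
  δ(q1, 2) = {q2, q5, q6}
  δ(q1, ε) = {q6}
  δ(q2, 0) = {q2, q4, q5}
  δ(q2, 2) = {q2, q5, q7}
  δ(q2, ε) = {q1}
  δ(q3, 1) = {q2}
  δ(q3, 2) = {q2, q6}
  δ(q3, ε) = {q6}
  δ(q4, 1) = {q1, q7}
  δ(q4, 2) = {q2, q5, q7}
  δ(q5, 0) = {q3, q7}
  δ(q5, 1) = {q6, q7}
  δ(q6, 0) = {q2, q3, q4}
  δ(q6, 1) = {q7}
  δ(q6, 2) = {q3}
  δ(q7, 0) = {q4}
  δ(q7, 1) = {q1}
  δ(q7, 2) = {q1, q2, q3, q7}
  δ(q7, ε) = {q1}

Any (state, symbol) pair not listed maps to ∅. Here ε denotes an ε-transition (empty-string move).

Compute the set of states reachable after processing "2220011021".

{q1, q2, q3, q6, q7}

Start in {q0}.
Read '2': {q0} → {q3, q6}.
Read '2': {q3, q6} → {q1, q2, q3, q6}.
Read '2': {q1, q2, q3, q6} → {q1, q2, q3, q5, q6, q7}.
Read '0': {q1, q2, q3, q5, q6, q7} → {q1, q2, q3, q4, q5, q6, q7}.
Read '0': {q1, q2, q3, q4, q5, q6, q7} → {q1, q2, q3, q4, q5, q6, q7}.
Read '1': {q1, q2, q3, q4, q5, q6, q7} → {q1, q2, q3, q6, q7}.
Read '1': {q1, q2, q3, q6, q7} → {q1, q2, q3, q6, q7}.
Read '0': {q1, q2, q3, q6, q7} → {q1, q2, q3, q4, q5, q6}.
Read '2': {q1, q2, q3, q4, q5, q6} → {q1, q2, q3, q5, q6, q7}.
Read '1': {q1, q2, q3, q5, q6, q7} → {q1, q2, q3, q6, q7}.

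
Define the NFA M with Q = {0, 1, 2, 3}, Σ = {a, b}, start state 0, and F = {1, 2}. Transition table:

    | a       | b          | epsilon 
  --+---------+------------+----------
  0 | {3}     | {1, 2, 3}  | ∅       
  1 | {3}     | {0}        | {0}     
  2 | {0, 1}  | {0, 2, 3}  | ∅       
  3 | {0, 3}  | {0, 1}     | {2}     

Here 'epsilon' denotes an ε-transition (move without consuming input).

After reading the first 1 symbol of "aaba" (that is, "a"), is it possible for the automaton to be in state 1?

Start in {0}.
Read 'a': 0→{3}; union {3}; ε-closure = {2, 3}.
State 1 is not in {2, 3}.

No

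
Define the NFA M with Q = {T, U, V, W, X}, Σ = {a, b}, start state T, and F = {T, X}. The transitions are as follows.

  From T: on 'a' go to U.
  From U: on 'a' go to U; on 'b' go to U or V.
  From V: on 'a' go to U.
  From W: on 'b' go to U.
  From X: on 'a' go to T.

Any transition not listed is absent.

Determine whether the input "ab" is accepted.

No

Start in {T}.
Read 'a': T→{U}; now {U}.
Read 'b': U→{U, V}; now {U, V}.
The final set {U, V} contains no accepting state.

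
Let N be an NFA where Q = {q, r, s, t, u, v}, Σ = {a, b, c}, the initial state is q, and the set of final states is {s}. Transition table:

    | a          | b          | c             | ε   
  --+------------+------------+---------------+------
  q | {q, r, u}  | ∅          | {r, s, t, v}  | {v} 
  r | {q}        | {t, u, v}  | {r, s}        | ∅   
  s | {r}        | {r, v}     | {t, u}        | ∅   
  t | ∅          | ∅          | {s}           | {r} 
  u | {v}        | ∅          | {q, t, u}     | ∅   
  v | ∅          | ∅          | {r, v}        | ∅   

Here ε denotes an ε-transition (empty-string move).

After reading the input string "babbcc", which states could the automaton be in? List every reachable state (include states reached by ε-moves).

Start: ε-closure({q}) = {q, v}.
Read 'b': q→∅, v→∅; now ∅.
The set is empty and remains empty for the remaining 5 symbols.

∅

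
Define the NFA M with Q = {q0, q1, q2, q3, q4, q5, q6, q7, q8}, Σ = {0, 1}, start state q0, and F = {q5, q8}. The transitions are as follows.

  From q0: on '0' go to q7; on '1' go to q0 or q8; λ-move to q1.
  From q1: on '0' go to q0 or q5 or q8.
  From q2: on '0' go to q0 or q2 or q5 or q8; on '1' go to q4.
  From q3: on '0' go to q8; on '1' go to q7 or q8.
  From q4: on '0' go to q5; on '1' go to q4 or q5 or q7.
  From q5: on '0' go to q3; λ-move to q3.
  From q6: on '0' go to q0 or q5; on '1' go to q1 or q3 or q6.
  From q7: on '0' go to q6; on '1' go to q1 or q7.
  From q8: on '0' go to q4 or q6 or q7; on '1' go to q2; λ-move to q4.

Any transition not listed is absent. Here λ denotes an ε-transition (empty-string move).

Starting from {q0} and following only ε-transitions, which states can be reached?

{q0, q1}

Begin with {q0}.
ε-move q0 → q1; add q1.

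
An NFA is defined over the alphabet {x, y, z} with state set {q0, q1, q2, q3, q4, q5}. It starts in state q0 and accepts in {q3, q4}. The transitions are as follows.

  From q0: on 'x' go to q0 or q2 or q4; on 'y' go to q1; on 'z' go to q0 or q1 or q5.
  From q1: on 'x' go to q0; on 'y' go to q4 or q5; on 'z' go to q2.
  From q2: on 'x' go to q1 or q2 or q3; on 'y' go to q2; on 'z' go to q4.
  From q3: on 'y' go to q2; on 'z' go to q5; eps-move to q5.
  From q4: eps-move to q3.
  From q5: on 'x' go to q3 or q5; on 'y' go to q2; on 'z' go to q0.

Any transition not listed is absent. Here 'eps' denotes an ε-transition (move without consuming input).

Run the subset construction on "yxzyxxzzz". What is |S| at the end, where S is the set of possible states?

Start in {q0}.
Read 'y': q0→{q1}; now {q1}.
Read 'x': q1→{q0}; now {q0}.
Read 'z': q0→{q0, q1, q5}; now {q0, q1, q5}.
Read 'y': q0→{q1}, q1→{q4, q5}, q5→{q2}; union {q1, q2, q4, q5}; ε-closure = {q1, q2, q3, q4, q5}.
Read 'x': q1→{q0}, q2→{q1, q2, q3}, q3→∅, q4→∅, q5→{q3, q5}; now {q0, q1, q2, q3, q5}.
Read 'x': q0→{q0, q2, q4}, q1→{q0}, q2→{q1, q2, q3}, q3→∅, q5→{q3, q5}; now {q0, q1, q2, q3, q4, q5}.
Read 'z': q0→{q0, q1, q5}, q1→{q2}, q2→{q4}, q3→{q5}, q4→∅, q5→{q0}; union {q0, q1, q2, q4, q5}; ε-closure = {q0, q1, q2, q3, q4, q5}.
Read 'z': q0→{q0, q1, q5}, q1→{q2}, q2→{q4}, q3→{q5}, q4→∅, q5→{q0}; union {q0, q1, q2, q4, q5}; ε-closure = {q0, q1, q2, q3, q4, q5}.
Read 'z': q0→{q0, q1, q5}, q1→{q2}, q2→{q4}, q3→{q5}, q4→∅, q5→{q0}; union {q0, q1, q2, q4, q5}; ε-closure = {q0, q1, q2, q3, q4, q5}.
That set has 6 states.

6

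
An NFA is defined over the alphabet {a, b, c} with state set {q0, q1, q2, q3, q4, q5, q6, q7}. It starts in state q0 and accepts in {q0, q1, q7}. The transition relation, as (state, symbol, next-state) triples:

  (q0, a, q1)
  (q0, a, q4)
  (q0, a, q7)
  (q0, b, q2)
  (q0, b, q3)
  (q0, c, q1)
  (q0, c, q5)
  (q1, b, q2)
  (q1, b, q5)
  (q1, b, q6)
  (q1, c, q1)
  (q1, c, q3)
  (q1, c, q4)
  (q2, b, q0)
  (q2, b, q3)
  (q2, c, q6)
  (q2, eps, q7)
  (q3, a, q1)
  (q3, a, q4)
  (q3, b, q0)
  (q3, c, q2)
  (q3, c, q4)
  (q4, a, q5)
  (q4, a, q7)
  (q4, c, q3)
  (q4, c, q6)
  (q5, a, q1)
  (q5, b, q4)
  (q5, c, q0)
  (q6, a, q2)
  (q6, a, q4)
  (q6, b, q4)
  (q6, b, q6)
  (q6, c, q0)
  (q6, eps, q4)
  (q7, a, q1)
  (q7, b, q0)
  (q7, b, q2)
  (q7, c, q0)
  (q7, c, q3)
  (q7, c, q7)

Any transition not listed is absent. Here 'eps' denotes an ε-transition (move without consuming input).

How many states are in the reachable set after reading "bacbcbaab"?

Start in {q0}.
Read 'b': {q0} → {q2, q3, q7}.
Read 'a': {q2, q3, q7} → {q1, q4}.
Read 'c': {q1, q4} → {q1, q3, q4, q6}.
Read 'b': {q1, q3, q4, q6} → {q0, q2, q4, q5, q6, q7}.
Read 'c': {q0, q2, q4, q5, q6, q7} → {q0, q1, q3, q4, q5, q6, q7}.
Read 'b': {q0, q1, q3, q4, q5, q6, q7} → {q0, q2, q3, q4, q5, q6, q7}.
Read 'a': {q0, q2, q3, q4, q5, q6, q7} → {q1, q2, q4, q5, q7}.
Read 'a': {q1, q2, q4, q5, q7} → {q1, q5, q7}.
Read 'b': {q1, q5, q7} → {q0, q2, q4, q5, q6, q7}.
That set has 6 states.

6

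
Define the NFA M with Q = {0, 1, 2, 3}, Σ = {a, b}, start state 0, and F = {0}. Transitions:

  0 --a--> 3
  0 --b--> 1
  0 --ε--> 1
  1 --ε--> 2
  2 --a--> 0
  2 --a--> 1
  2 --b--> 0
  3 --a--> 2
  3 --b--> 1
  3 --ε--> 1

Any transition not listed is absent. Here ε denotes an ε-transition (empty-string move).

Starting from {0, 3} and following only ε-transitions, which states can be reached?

Begin with {0, 3}.
ε-move 0 → 1; add 1.
ε-move 1 → 2; add 2.

{0, 1, 2, 3}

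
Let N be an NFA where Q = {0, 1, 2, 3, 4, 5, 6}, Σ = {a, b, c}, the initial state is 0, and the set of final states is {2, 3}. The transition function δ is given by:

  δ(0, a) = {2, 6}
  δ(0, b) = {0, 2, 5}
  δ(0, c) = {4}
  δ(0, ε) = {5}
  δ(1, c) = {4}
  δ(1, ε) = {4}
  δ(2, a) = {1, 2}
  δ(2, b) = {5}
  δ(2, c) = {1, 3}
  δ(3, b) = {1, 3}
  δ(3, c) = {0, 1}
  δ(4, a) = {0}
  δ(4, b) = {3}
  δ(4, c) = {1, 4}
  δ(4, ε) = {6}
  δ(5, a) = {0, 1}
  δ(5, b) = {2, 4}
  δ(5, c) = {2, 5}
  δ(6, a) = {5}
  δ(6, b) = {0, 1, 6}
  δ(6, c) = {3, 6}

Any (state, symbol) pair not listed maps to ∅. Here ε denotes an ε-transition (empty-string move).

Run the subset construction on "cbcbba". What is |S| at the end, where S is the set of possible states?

Start: ε-closure({0}) = {0, 5}.
Read 'c': 0→{4}, 5→{2, 5}; union {2, 4, 5}; ε-closure = {2, 4, 5, 6}.
Read 'b': 2→{5}, 4→{3}, 5→{2, 4}, 6→{0, 1, 6}; now {0, 1, 2, 3, 4, 5, 6}.
Read 'c': 0→{4}, 1→{4}, 2→{1, 3}, 3→{0, 1}, 4→{1, 4}, 5→{2, 5}, 6→{3, 6}; now {0, 1, 2, 3, 4, 5, 6}.
Read 'b': 0→{0, 2, 5}, 1→∅, 2→{5}, 3→{1, 3}, 4→{3}, 5→{2, 4}, 6→{0, 1, 6}; now {0, 1, 2, 3, 4, 5, 6}.
Read 'b': 0→{0, 2, 5}, 1→∅, 2→{5}, 3→{1, 3}, 4→{3}, 5→{2, 4}, 6→{0, 1, 6}; now {0, 1, 2, 3, 4, 5, 6}.
Read 'a': 0→{2, 6}, 1→∅, 2→{1, 2}, 3→∅, 4→{0}, 5→{0, 1}, 6→{5}; union {0, 1, 2, 5, 6}; ε-closure = {0, 1, 2, 4, 5, 6}.
That set has 6 states.

6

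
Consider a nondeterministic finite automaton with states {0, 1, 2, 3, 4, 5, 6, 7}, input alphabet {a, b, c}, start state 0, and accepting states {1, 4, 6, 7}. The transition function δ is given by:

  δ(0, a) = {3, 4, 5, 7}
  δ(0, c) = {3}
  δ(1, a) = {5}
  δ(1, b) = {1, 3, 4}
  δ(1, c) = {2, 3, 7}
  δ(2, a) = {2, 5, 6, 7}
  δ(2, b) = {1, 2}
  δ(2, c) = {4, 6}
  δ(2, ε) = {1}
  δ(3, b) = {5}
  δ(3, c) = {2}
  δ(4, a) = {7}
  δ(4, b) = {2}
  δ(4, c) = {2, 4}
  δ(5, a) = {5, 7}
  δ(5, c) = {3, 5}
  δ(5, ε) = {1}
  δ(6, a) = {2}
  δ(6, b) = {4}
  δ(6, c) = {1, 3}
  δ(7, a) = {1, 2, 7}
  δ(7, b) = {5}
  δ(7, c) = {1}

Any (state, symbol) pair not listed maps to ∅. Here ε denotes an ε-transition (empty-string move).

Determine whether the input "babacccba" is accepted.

Start in {0}.
Read 'b': 0→∅; now ∅.
The set is empty and remains empty for the remaining 8 symbols.
The final set ∅ contains no accepting state.

No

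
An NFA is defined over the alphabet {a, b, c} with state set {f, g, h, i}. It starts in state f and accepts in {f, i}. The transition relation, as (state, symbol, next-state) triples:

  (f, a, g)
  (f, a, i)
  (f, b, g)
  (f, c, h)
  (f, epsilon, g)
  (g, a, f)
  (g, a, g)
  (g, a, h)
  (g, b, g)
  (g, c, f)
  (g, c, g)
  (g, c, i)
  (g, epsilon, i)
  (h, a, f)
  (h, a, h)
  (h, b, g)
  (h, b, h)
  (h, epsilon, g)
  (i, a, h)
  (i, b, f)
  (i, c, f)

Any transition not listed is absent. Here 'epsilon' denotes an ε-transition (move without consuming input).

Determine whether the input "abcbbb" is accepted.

Start: ε-closure({f}) = {f, g, i}.
Read 'a': {f, g, i} → {f, g, h, i}.
Read 'b': {f, g, h, i} → {f, g, h, i}.
Read 'c': {f, g, h, i} → {f, g, h, i}.
Read 'b': {f, g, h, i} → {f, g, h, i}.
Read 'b': {f, g, h, i} → {f, g, h, i}.
Read 'b': {f, g, h, i} → {f, g, h, i}.
The final set {f, g, h, i} contains the accepting states f, i.

Yes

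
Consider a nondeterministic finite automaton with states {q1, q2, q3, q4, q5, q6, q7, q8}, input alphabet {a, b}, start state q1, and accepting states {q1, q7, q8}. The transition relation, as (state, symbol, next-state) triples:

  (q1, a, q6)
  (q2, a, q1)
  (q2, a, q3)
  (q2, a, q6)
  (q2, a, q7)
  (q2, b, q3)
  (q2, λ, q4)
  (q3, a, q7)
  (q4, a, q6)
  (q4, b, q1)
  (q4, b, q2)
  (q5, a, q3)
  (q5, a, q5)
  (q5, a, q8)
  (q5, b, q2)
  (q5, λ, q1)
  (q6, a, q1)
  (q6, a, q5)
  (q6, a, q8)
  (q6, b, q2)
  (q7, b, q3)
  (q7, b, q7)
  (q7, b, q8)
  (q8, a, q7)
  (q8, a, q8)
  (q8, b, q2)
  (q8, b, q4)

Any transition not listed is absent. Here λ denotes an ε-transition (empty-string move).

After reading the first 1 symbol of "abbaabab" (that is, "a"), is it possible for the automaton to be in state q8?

No

Start in {q1}.
Read 'a': q1→{q6}; now {q6}.
State q8 is not in {q6}.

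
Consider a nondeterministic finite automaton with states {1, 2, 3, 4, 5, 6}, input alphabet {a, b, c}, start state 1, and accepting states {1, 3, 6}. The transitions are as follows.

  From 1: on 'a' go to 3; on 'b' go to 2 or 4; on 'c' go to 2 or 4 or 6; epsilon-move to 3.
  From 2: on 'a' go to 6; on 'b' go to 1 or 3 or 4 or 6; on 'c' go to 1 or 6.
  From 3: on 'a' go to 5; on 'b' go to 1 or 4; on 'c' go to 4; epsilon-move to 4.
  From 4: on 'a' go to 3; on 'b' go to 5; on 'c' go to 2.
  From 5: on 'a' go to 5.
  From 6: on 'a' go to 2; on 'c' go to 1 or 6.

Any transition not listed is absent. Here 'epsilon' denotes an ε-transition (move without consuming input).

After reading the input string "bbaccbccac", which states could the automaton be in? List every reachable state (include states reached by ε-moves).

{1, 2, 3, 4, 6}

Start: ε-closure({1}) = {1, 3, 4}.
Read 'b': 1→{2, 4}, 3→{1, 4}, 4→{5}; union {1, 2, 4, 5}; ε-closure = {1, 2, 3, 4, 5}.
Read 'b': 1→{2, 4}, 2→{1, 3, 4, 6}, 3→{1, 4}, 4→{5}, 5→∅; now {1, 2, 3, 4, 5, 6}.
Read 'a': 1→{3}, 2→{6}, 3→{5}, 4→{3}, 5→{5}, 6→{2}; union {2, 3, 5, 6}; ε-closure = {2, 3, 4, 5, 6}.
Read 'c': 2→{1, 6}, 3→{4}, 4→{2}, 5→∅, 6→{1, 6}; union {1, 2, 4, 6}; ε-closure = {1, 2, 3, 4, 6}.
Read 'c': 1→{2, 4, 6}, 2→{1, 6}, 3→{4}, 4→{2}, 6→{1, 6}; union {1, 2, 4, 6}; ε-closure = {1, 2, 3, 4, 6}.
Read 'b': 1→{2, 4}, 2→{1, 3, 4, 6}, 3→{1, 4}, 4→{5}, 6→∅; now {1, 2, 3, 4, 5, 6}.
Read 'c': 1→{2, 4, 6}, 2→{1, 6}, 3→{4}, 4→{2}, 5→∅, 6→{1, 6}; union {1, 2, 4, 6}; ε-closure = {1, 2, 3, 4, 6}.
Read 'c': 1→{2, 4, 6}, 2→{1, 6}, 3→{4}, 4→{2}, 6→{1, 6}; union {1, 2, 4, 6}; ε-closure = {1, 2, 3, 4, 6}.
Read 'a': 1→{3}, 2→{6}, 3→{5}, 4→{3}, 6→{2}; union {2, 3, 5, 6}; ε-closure = {2, 3, 4, 5, 6}.
Read 'c': 2→{1, 6}, 3→{4}, 4→{2}, 5→∅, 6→{1, 6}; union {1, 2, 4, 6}; ε-closure = {1, 2, 3, 4, 6}.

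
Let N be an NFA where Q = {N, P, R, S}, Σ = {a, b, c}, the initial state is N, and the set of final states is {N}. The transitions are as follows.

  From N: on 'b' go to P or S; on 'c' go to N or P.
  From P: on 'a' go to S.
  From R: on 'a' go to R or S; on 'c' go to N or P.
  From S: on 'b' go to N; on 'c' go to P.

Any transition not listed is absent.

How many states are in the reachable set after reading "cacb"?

0

Start in {N}.
Read 'c': N→{N, P}; now {N, P}.
Read 'a': N→∅, P→{S}; now {S}.
Read 'c': S→{P}; now {P}.
Read 'b': P→∅; now ∅.
That set has 0 states.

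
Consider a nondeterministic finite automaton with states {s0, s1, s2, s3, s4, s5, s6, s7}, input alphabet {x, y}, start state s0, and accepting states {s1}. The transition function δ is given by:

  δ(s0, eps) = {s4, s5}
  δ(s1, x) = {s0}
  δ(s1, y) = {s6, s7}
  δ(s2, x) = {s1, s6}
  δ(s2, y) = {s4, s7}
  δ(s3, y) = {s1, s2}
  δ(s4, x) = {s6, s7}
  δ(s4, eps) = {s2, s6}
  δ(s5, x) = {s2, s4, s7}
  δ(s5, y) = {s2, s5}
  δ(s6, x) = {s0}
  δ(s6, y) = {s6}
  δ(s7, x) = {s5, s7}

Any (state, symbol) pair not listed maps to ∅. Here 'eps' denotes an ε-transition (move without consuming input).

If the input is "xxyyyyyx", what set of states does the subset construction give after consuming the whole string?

{s0, s1, s2, s4, s5, s6, s7}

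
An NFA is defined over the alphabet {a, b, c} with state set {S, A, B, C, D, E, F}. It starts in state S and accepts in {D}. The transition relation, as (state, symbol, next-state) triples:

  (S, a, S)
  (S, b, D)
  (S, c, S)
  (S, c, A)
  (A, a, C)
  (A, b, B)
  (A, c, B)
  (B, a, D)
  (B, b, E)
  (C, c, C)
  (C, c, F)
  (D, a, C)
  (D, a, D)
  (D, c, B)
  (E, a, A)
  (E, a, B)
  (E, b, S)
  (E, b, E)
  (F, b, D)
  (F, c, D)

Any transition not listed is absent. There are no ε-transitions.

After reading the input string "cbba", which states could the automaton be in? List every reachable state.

{A, B}

Start in {S}.
Read 'c': S→{S, A}; now {S, A}.
Read 'b': S→{D}, A→{B}; now {B, D}.
Read 'b': B→{E}, D→∅; now {E}.
Read 'a': E→{A, B}; now {A, B}.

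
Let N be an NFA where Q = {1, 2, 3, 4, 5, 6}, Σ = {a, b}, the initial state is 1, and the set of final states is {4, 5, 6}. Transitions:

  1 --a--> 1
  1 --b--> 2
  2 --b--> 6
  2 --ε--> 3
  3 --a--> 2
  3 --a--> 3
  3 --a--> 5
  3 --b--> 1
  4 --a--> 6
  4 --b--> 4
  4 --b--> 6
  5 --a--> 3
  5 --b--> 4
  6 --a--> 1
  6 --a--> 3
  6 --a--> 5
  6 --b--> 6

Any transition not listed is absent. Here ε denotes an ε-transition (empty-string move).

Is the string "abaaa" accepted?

Yes

Start in {1}.
Read 'a': 1→{1}; now {1}.
Read 'b': 1→{2}; union {2}; ε-closure = {2, 3}.
Read 'a': 2→∅, 3→{2, 3, 5}; now {2, 3, 5}.
Read 'a': 2→∅, 3→{2, 3, 5}, 5→{3}; now {2, 3, 5}.
Read 'a': 2→∅, 3→{2, 3, 5}, 5→{3}; now {2, 3, 5}.
The final set {2, 3, 5} contains the accepting state 5.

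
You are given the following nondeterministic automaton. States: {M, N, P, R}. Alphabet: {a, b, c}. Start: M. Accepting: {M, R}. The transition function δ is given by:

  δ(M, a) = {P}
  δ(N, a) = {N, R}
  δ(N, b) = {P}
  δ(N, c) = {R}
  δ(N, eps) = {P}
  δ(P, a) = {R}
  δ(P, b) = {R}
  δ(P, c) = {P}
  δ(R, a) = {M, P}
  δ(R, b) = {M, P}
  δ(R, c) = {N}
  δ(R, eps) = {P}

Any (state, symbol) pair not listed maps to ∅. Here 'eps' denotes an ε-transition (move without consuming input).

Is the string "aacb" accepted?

Start in {M}.
Read 'a': {M} → {P}.
Read 'a': {P} → {P, R}.
Read 'c': {P, R} → {N, P}.
Read 'b': {N, P} → {P, R}.
The final set {P, R} contains the accepting state R.

Yes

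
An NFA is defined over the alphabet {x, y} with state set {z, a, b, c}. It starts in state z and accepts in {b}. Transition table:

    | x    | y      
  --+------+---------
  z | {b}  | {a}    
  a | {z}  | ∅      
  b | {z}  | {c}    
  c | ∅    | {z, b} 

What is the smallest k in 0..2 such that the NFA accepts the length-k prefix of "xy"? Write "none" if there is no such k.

Start in {z}.
Read 'x': {z} → {b}.
None of the earlier sets intersect F, but {b} does.

1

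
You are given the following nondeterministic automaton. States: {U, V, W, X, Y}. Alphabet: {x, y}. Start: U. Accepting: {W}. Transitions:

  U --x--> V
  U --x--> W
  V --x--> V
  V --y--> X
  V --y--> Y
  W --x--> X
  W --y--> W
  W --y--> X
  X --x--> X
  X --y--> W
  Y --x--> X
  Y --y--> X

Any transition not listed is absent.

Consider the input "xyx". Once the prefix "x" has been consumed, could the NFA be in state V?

Yes

Start in {U}.
Read 'x': U→{V, W}; now {V, W}.
State V is in {V, W}.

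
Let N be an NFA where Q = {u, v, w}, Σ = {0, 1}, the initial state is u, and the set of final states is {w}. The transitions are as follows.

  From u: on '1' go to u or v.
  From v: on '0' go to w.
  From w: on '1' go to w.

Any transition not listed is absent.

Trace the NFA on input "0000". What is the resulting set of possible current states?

∅

Start in {u}.
Read '0': u→∅; now ∅.
The set is empty and remains empty for the remaining 3 symbols.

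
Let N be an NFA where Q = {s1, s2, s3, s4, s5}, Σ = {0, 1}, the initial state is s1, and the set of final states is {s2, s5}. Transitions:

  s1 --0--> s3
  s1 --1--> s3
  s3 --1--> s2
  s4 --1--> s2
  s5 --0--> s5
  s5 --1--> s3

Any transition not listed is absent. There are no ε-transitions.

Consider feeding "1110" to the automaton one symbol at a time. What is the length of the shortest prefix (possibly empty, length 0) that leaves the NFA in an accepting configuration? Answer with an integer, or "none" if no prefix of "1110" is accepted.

Start in {s1}.
Read '1': {s1} → {s3}.
Read '1': {s3} → {s2}.
None of the earlier sets intersect F, but {s2} does.

2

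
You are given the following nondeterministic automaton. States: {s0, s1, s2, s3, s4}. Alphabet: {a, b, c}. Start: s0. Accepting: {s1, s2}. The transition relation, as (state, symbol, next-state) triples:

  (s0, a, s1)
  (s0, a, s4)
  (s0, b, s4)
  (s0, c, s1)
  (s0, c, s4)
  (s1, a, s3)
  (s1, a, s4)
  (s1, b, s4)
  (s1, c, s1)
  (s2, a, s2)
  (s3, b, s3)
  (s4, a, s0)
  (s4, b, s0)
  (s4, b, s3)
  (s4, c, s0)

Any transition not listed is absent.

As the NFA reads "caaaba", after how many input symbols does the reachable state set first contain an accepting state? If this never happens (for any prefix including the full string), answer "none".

Start in {s0}.
Read 'c': {s0} → {s1, s4}.
None of the earlier sets intersect F, but {s1, s4} does.

1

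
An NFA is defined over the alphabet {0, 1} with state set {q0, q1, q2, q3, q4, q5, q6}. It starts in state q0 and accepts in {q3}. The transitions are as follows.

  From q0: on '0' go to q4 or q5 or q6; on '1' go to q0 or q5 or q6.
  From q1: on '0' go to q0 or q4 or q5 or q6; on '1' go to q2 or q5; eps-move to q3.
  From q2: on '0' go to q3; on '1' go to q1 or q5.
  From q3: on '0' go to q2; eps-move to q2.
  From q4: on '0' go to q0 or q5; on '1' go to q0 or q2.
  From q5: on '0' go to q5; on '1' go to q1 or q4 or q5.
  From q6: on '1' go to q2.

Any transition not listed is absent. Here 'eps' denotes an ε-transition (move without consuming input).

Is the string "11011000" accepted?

Yes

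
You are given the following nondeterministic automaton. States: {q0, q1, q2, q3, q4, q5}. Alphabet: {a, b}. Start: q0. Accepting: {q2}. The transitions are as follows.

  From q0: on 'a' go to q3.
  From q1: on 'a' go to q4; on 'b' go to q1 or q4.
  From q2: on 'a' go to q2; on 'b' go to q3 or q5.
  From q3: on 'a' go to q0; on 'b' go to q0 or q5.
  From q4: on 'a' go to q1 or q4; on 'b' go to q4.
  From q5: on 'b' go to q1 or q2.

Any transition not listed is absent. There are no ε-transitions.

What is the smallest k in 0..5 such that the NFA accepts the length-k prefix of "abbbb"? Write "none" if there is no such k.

Start in {q0}.
Read 'a': {q0} → {q3}.
Read 'b': {q3} → {q0, q5}.
Read 'b': {q0, q5} → {q1, q2}.
None of the earlier sets intersect F, but {q1, q2} does.

3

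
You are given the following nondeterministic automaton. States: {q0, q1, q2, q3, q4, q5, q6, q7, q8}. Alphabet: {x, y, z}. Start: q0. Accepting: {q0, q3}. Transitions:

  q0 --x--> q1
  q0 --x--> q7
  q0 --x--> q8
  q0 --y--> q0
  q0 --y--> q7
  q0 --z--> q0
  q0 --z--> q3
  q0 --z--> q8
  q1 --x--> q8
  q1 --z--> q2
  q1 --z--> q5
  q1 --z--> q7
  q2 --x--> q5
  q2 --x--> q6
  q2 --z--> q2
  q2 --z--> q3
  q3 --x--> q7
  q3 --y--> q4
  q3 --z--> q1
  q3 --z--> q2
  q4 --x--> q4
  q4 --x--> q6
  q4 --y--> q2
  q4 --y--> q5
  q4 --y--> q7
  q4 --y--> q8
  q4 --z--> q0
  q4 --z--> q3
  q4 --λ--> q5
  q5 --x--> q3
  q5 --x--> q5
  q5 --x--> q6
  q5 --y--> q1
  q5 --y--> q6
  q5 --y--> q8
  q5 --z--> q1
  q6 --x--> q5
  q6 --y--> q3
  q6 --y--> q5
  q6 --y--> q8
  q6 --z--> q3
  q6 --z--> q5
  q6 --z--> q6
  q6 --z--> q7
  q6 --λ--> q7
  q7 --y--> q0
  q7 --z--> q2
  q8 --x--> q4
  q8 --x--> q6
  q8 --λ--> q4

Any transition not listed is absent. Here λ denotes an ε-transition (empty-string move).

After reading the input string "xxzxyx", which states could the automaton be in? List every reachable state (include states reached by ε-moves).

{q1, q3, q4, q5, q6, q7, q8}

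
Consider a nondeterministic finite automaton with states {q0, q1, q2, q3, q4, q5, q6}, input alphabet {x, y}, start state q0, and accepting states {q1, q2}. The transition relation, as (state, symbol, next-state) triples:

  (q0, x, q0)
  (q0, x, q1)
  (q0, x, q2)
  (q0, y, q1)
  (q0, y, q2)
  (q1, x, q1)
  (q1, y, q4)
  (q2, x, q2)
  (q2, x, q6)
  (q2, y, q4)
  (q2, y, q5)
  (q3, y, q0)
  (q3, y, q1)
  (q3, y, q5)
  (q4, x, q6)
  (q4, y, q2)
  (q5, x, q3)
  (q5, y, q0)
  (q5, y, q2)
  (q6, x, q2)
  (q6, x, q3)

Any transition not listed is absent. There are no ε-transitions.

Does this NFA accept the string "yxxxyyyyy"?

Yes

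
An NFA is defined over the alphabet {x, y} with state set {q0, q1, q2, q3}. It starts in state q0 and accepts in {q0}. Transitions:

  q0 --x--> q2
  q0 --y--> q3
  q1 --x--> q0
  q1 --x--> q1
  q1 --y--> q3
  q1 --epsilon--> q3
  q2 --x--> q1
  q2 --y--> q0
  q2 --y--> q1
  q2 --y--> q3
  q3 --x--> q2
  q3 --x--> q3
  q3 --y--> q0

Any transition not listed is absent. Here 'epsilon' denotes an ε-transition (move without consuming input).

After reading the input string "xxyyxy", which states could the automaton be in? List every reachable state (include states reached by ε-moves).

{q0, q1, q3}

Start in {q0}.
Read 'x': q0→{q2}; now {q2}.
Read 'x': q2→{q1}; union {q1}; ε-closure = {q1, q3}.
Read 'y': q1→{q3}, q3→{q0}; now {q0, q3}.
Read 'y': q0→{q3}, q3→{q0}; now {q0, q3}.
Read 'x': q0→{q2}, q3→{q2, q3}; now {q2, q3}.
Read 'y': q2→{q0, q1, q3}, q3→{q0}; now {q0, q1, q3}.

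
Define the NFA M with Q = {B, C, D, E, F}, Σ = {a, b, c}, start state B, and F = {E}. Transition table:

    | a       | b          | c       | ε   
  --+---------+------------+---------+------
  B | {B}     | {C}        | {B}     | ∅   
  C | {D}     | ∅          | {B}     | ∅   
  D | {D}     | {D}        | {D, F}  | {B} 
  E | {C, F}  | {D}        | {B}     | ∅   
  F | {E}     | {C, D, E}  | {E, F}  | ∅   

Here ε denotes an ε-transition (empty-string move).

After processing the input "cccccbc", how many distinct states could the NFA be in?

Start in {B}.
Read 'c': {B} → {B}.
Read 'c': {B} → {B}.
Read 'c': {B} → {B}.
Read 'c': {B} → {B}.
Read 'c': {B} → {B}.
Read 'b': {B} → {C}.
Read 'c': {C} → {B}.
That set has 1 state.

1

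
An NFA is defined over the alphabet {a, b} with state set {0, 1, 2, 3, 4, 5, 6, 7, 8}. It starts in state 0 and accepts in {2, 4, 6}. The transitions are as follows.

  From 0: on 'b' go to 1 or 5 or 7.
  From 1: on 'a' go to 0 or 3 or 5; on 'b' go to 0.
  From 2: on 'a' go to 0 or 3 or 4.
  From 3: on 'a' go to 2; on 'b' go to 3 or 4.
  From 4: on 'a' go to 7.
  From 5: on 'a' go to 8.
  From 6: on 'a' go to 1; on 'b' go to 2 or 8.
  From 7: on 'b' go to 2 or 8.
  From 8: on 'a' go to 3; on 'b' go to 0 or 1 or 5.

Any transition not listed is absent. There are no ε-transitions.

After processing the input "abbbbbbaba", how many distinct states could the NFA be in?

0

Start in {0}.
Read 'a': 0→∅; now ∅.
The set is empty and remains empty for the remaining 9 symbols.
That set has 0 states.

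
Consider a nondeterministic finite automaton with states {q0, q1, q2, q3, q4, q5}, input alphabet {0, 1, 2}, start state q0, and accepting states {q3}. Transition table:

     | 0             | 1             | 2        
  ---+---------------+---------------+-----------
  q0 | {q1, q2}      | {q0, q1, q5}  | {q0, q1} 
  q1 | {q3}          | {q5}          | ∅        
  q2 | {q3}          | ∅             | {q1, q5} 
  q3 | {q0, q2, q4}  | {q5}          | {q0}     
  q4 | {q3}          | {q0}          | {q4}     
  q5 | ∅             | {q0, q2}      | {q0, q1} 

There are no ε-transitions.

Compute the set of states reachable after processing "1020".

{q1, q2, q3}

Start in {q0}.
Read '1': {q0} → {q0, q1, q5}.
Read '0': {q0, q1, q5} → {q1, q2, q3}.
Read '2': {q1, q2, q3} → {q0, q1, q5}.
Read '0': {q0, q1, q5} → {q1, q2, q3}.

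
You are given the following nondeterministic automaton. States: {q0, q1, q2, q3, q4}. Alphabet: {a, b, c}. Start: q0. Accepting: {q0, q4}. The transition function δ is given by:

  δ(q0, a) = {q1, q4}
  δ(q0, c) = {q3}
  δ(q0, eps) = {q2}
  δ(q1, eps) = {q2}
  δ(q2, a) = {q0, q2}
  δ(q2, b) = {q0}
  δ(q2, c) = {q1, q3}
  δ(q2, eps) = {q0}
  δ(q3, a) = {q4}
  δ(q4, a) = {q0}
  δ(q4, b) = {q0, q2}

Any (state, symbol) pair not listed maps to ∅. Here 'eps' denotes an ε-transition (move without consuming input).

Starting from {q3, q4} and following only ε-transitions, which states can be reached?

{q3, q4}

Begin with {q3, q4}.
No ε-moves leave this set, so the closure equals the set itself.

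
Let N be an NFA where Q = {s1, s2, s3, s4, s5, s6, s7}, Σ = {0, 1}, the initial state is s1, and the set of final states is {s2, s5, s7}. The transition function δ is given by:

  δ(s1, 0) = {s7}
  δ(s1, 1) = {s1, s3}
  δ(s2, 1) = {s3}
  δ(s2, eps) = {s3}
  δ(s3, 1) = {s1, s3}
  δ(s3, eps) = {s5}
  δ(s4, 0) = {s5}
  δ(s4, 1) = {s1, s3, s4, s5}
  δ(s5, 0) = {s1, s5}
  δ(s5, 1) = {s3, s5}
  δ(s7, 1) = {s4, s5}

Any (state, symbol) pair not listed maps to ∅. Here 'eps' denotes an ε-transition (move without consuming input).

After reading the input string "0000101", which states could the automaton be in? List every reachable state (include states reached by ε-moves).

Start in {s1}.
Read '0': {s1} → {s7}.
Read '0': {s7} → ∅.
The set is empty and remains empty for the remaining 5 symbols.

∅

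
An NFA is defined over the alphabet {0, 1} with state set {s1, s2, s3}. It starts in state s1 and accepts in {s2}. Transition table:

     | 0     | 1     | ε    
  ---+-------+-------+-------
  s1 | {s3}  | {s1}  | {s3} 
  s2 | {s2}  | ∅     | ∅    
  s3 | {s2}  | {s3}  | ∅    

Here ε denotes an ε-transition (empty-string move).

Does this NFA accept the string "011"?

No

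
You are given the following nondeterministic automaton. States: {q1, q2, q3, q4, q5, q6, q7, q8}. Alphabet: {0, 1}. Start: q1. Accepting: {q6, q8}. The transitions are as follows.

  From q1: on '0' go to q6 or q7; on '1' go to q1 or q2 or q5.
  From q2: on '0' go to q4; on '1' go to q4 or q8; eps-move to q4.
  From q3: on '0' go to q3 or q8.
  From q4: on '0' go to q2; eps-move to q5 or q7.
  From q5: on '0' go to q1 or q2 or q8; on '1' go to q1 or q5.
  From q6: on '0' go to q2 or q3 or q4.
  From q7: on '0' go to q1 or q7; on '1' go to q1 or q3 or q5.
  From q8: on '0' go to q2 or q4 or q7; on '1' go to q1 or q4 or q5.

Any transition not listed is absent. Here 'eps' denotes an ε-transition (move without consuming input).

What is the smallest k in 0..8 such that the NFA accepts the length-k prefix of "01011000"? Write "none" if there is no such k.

1

Start in {q1}.
Read '0': q1→{q6, q7}; now {q6, q7}.
None of the earlier sets intersect F, but {q6, q7} does.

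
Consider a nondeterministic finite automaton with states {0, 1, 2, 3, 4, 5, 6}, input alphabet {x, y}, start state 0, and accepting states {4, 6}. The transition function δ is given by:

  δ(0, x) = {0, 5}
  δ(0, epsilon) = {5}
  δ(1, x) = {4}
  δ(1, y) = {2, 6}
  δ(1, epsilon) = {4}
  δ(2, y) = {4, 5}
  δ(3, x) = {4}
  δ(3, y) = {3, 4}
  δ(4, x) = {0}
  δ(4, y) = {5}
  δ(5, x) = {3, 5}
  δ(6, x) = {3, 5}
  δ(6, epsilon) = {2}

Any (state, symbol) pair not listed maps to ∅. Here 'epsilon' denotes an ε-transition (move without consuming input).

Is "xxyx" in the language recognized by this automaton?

Yes

Start: ε-closure({0}) = {0, 5}.
Read 'x': 0→{0, 5}, 5→{3, 5}; now {0, 3, 5}.
Read 'x': 0→{0, 5}, 3→{4}, 5→{3, 5}; now {0, 3, 4, 5}.
Read 'y': 0→∅, 3→{3, 4}, 4→{5}, 5→∅; now {3, 4, 5}.
Read 'x': 3→{4}, 4→{0}, 5→{3, 5}; now {0, 3, 4, 5}.
The final set {0, 3, 4, 5} contains the accepting state 4.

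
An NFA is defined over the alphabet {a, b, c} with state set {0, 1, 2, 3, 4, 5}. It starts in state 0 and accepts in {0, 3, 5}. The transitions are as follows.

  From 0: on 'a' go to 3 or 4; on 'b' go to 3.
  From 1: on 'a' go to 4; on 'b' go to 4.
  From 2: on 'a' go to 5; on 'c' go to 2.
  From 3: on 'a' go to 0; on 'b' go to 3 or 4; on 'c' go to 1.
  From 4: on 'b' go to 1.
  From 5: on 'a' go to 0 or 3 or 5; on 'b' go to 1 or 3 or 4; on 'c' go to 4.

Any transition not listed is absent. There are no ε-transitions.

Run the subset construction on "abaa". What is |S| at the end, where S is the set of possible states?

2

Start in {0}.
Read 'a': 0→{3, 4}; now {3, 4}.
Read 'b': 3→{3, 4}, 4→{1}; now {1, 3, 4}.
Read 'a': 1→{4}, 3→{0}, 4→∅; now {0, 4}.
Read 'a': 0→{3, 4}, 4→∅; now {3, 4}.
That set has 2 states.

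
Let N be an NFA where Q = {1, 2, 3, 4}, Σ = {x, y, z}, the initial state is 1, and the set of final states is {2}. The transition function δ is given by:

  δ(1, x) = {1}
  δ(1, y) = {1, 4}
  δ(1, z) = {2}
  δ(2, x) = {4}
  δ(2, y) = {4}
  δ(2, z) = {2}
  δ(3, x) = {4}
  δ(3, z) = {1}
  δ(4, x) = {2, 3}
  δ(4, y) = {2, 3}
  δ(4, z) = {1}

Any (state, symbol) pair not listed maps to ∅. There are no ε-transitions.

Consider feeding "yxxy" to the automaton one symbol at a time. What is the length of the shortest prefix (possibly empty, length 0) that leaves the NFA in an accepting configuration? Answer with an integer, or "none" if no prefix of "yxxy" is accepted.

Start in {1}.
Read 'y': {1} → {1, 4}.
Read 'x': {1, 4} → {1, 2, 3}.
None of the earlier sets intersect F, but {1, 2, 3} does.

2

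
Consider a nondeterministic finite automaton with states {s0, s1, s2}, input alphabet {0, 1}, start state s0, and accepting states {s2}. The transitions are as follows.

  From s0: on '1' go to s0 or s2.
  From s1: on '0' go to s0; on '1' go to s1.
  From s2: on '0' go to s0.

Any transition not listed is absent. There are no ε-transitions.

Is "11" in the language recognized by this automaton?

Start in {s0}.
Read '1': {s0} → {s0, s2}.
Read '1': {s0, s2} → {s0, s2}.
The final set {s0, s2} contains the accepting state s2.

Yes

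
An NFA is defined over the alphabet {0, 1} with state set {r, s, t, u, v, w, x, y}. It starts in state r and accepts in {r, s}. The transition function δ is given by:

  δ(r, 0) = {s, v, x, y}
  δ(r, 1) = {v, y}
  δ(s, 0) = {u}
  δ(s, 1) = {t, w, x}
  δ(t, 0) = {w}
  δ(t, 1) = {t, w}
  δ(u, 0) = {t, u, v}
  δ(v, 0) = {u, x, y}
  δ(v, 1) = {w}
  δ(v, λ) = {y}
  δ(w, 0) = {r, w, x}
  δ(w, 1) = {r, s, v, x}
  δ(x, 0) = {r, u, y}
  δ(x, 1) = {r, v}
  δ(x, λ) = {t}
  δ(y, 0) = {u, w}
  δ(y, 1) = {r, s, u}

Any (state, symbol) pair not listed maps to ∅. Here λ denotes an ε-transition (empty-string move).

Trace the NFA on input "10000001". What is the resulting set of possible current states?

{r, s, t, u, v, w, x, y}

Start in {r}.
Read '1': r→{v, y}; now {v, y}.
Read '0': v→{u, x, y}, y→{u, w}; union {u, w, x, y}; ε-closure = {t, u, w, x, y}.
Read '0': t→{w}, u→{t, u, v}, w→{r, w, x}, x→{r, u, y}, y→{u, w}; now {r, t, u, v, w, x, y}.
Read '0': r→{s, v, x, y}, t→{w}, u→{t, u, v}, v→{u, x, y}, w→{r, w, x}, x→{r, u, y}, y→{u, w}; now {r, s, t, u, v, w, x, y}.
Read '0': r→{s, v, x, y}, s→{u}, t→{w}, u→{t, u, v}, v→{u, x, y}, w→{r, w, x}, x→{r, u, y}, y→{u, w}; now {r, s, t, u, v, w, x, y}.
Read '0': r→{s, v, x, y}, s→{u}, t→{w}, u→{t, u, v}, v→{u, x, y}, w→{r, w, x}, x→{r, u, y}, y→{u, w}; now {r, s, t, u, v, w, x, y}.
Read '0': r→{s, v, x, y}, s→{u}, t→{w}, u→{t, u, v}, v→{u, x, y}, w→{r, w, x}, x→{r, u, y}, y→{u, w}; now {r, s, t, u, v, w, x, y}.
Read '1': r→{v, y}, s→{t, w, x}, t→{t, w}, u→∅, v→{w}, w→{r, s, v, x}, x→{r, v}, y→{r, s, u}; now {r, s, t, u, v, w, x, y}.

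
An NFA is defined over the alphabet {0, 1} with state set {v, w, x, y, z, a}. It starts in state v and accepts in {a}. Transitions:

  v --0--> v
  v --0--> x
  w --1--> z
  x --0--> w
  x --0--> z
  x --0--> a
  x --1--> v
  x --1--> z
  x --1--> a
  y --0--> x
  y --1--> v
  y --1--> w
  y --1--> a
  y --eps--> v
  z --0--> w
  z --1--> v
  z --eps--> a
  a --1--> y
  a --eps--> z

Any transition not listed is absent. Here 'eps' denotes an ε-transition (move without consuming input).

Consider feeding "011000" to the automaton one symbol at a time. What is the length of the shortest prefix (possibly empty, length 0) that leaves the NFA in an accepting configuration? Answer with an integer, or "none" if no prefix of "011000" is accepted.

2

Start in {v}.
Read '0': v→{v, x}; now {v, x}.
Read '1': v→∅, x→{v, z, a}; now {v, z, a}.
None of the earlier sets intersect F, but {v, z, a} does.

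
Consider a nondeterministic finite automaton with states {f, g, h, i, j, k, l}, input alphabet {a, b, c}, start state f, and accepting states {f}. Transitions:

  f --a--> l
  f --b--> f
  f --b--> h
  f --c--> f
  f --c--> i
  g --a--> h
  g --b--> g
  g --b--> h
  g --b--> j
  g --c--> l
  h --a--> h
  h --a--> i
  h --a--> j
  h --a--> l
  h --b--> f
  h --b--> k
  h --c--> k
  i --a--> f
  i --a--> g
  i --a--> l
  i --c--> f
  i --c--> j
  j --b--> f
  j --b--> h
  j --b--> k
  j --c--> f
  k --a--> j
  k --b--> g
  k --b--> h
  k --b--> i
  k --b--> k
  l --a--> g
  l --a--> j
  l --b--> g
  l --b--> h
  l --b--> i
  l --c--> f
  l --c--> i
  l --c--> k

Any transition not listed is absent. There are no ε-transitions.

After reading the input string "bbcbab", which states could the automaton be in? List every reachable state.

Start in {f}.
Read 'b': {f} → {f, h}.
Read 'b': {f, h} → {f, h, k}.
Read 'c': {f, h, k} → {f, i, k}.
Read 'b': {f, i, k} → {f, g, h, i, k}.
Read 'a': {f, g, h, i, k} → {f, g, h, i, j, l}.
Read 'b': {f, g, h, i, j, l} → {f, g, h, i, j, k}.

{f, g, h, i, j, k}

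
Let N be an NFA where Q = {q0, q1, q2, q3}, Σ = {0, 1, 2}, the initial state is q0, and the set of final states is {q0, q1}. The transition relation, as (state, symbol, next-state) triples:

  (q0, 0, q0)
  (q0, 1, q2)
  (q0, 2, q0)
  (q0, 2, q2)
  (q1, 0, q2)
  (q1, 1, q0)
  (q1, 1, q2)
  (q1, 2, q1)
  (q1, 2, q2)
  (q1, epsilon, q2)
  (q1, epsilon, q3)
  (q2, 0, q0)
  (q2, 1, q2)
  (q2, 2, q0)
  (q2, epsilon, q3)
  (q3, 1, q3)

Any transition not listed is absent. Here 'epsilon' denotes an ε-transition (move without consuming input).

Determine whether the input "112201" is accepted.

No

Start in {q0}.
Read '1': q0→{q2}; union {q2}; ε-closure = {q2, q3}.
Read '1': q2→{q2}, q3→{q3}; now {q2, q3}.
Read '2': q2→{q0}, q3→∅; now {q0}.
Read '2': q0→{q0, q2}; union {q0, q2}; ε-closure = {q0, q2, q3}.
Read '0': q0→{q0}, q2→{q0}, q3→∅; now {q0}.
Read '1': q0→{q2}; union {q2}; ε-closure = {q2, q3}.
The final set {q2, q3} contains no accepting state.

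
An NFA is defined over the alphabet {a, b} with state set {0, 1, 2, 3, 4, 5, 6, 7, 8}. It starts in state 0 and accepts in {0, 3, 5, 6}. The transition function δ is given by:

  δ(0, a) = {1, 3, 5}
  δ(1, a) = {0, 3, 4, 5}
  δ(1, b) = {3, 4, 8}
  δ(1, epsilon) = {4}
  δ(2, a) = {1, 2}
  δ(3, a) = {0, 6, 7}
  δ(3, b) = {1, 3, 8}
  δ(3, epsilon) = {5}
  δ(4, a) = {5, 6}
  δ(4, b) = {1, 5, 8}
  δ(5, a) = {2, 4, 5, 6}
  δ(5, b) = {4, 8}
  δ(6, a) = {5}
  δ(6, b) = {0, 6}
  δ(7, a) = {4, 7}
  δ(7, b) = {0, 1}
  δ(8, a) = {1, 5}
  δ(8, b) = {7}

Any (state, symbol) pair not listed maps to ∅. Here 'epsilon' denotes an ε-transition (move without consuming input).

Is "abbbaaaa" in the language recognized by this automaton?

Start in {0}.
Read 'a': 0→{1, 3, 5}; union {1, 3, 5}; ε-closure = {1, 3, 4, 5}.
Read 'b': 1→{3, 4, 8}, 3→{1, 3, 8}, 4→{1, 5, 8}, 5→{4, 8}; now {1, 3, 4, 5, 8}.
Read 'b': 1→{3, 4, 8}, 3→{1, 3, 8}, 4→{1, 5, 8}, 5→{4, 8}, 8→{7}; now {1, 3, 4, 5, 7, 8}.
Read 'b': 1→{3, 4, 8}, 3→{1, 3, 8}, 4→{1, 5, 8}, 5→{4, 8}, 7→{0, 1}, 8→{7}; now {0, 1, 3, 4, 5, 7, 8}.
Read 'a': 0→{1, 3, 5}, 1→{0, 3, 4, 5}, 3→{0, 6, 7}, 4→{5, 6}, 5→{2, 4, 5, 6}, 7→{4, 7}, 8→{1, 5}; now {0, 1, 2, 3, 4, 5, 6, 7}.
Read 'a': 0→{1, 3, 5}, 1→{0, 3, 4, 5}, 2→{1, 2}, 3→{0, 6, 7}, 4→{5, 6}, 5→{2, 4, 5, 6}, 6→{5}, 7→{4, 7}; now {0, 1, 2, 3, 4, 5, 6, 7}.
Read 'a': 0→{1, 3, 5}, 1→{0, 3, 4, 5}, 2→{1, 2}, 3→{0, 6, 7}, 4→{5, 6}, 5→{2, 4, 5, 6}, 6→{5}, 7→{4, 7}; now {0, 1, 2, 3, 4, 5, 6, 7}.
Read 'a': 0→{1, 3, 5}, 1→{0, 3, 4, 5}, 2→{1, 2}, 3→{0, 6, 7}, 4→{5, 6}, 5→{2, 4, 5, 6}, 6→{5}, 7→{4, 7}; now {0, 1, 2, 3, 4, 5, 6, 7}.
The final set {0, 1, 2, 3, 4, 5, 6, 7} contains the accepting states 0, 3, 5, 6.

Yes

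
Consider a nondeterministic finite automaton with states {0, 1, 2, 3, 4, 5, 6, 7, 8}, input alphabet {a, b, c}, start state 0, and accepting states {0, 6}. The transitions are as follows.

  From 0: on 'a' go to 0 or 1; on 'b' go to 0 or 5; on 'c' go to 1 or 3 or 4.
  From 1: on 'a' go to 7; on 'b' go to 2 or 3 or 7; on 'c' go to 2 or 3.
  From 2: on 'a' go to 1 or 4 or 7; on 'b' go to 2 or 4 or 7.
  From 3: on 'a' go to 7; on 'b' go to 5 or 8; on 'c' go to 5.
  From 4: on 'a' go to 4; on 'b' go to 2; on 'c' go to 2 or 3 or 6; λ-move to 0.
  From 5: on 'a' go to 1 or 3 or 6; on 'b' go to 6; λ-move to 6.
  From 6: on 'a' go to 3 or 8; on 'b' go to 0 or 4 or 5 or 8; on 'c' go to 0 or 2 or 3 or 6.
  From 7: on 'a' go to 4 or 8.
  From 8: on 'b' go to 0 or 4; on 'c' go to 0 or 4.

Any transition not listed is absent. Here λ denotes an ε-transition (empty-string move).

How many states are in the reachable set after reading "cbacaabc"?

7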